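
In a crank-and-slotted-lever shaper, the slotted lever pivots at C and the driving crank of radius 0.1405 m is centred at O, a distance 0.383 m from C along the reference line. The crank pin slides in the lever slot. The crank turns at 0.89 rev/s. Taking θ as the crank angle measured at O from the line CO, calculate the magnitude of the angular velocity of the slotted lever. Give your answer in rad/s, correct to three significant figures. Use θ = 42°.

1.36

ω = 5.592 rad/s (from 0.89 rev/s).
Crank pin A relative to C: A = (d + r cosθ, r sinθ); lever angle φ = atan2(r sinθ, d + r cosθ).
Differentiating tanφ: φ̇ = rω(d cosθ + r)/(d² + r² + 2dr cosθ).
d² + r² + 2dr cosθ = |CA|² = 0.246409 m²;  d cosθ + r = +0.42512 m.
|ω_lever| = |0.1405·5.592·+0.42512| / 0.246409 = 1.3555 rad/s.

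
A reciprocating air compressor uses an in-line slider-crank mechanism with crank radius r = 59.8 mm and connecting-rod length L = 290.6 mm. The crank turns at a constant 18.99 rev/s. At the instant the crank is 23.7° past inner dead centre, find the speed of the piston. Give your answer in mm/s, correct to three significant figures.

3410

ω = 2π·19 = 119.3 rad/s
For an in-line slider-crank, x = r cosθ + √(L² − r² sin²θ), so v = −rω sinθ·[1 + r cosθ/√(L² − r² sin²θ)].
With r = 0.0598 m, L = 0.2906 m, θ = 23.7°: √(L² − r² sin²θ) = 0.2896 m.
v = −0.0598·119.3·0.40195·[1 + 0.0598·0.91566/0.2896] = -3.4102 m/s.
|v| = 3.4102 m/s = 3410.2 mm/s.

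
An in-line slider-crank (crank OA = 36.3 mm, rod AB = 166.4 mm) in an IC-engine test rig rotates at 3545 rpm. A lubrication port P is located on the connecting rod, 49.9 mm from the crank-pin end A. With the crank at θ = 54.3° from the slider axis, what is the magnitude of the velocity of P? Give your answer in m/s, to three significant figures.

12.6

ω = 371.2 rad/s.  Crank-pin speed |V_A| = rω = 13.476 m/s, perpendicular to OA.
Rod angle: sinφ = −(r/L) sinθ ⇒ φ = -10.204°; ω_rod = −rω cosθ/√(L²−r²sin²θ) = -48.017 rad/s.
V_P = V_A + ω_rod × AP, with AP = 0.0499 m along the rod.
Components: V_Px = −rω sinθ − a·ω_rod·sinφ = -11.368 m/s;  V_Py = rω cosθ + a·ω_rod·cosφ = +5.5055 m/s.
|V_P| = √(V_Px² + V_Py²) = 12.631 m/s.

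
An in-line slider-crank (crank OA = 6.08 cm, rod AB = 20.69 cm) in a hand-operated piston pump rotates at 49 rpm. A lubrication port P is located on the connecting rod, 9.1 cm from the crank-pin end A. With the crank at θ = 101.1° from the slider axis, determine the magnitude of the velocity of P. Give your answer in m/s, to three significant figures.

ω = 5.131 rad/s.  Crank-pin speed |V_A| = rω = 0.31198 m/s, perpendicular to OA.
Rod angle: sinφ = −(r/L) sinθ ⇒ φ = -16.760°; ω_rod = −rω cosθ/√(L²−r²sin²θ) = +0.30318 rad/s.
V_P = V_A + ω_rod × AP, with AP = 0.091 m along the rod.
Components: V_Px = −rω sinθ − a·ω_rod·sinφ = -0.29819 m/s;  V_Py = rω cosθ + a·ω_rod·cosφ = -0.033646 m/s.
|V_P| = √(V_Px² + V_Py²) = 0.30008 m/s.

0.300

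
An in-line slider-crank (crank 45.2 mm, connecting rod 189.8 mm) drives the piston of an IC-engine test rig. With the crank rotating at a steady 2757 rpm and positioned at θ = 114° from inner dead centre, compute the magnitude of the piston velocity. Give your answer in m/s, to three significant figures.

10.7

ω = 2π·2757/60 = 288.7 rad/s
For an in-line slider-crank, x = r cosθ + √(L² − r² sin²θ), so v = −rω sinθ·[1 + r cosθ/√(L² − r² sin²θ)].
With r = 0.0452 m, L = 0.1898 m, θ = 114°: √(L² − r² sin²θ) = 0.18525 m.
v = −0.0452·288.7·0.91355·[1 + 0.0452·-0.40674/0.18525] = -10.738 m/s.
|v| = 10.738 m/s.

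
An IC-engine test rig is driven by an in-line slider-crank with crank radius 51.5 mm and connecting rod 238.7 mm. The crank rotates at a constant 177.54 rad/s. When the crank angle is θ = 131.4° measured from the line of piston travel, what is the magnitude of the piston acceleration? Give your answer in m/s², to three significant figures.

1110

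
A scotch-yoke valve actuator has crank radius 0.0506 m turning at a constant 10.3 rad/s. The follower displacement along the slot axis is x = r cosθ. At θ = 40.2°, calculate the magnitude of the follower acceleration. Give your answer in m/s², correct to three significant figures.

4.10

ω = 10.3 rad/s
x = r cosθ ⇒ ẍ = −rω² cosθ (ω constant).
|a| = rω²|cosθ| = 0.0506·(10.3)²·|cos 40.2°| = 4.1002 m/s².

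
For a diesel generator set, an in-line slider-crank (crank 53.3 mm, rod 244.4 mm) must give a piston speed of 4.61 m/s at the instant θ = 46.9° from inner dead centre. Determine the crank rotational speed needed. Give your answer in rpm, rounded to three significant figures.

983

For an in-line slider-crank, |v_piston| = rω|sinθ|·[1 + r cosθ/√(L² − r² sin²θ)].
With r = 0.0533 m, L = 0.2444 m, θ = 46.9°: the bracketed kinematic factor |dx/dθ| = 0.044792 m.
ω = v/|dx/dθ| = 4.61/0.044792 = 102.92 rad/s.
N = 60ω/(2π) = 982.82 rpm.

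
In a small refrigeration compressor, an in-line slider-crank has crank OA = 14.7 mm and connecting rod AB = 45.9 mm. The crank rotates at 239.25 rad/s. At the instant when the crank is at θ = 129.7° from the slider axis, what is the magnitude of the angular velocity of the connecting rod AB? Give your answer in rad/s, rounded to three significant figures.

50.5

ω = 239.2 rad/s
The rod makes angle φ with the slider axis where L sinφ = r sinθ; differentiating, L cosφ·φ̇ = r ω cosθ.
L cosφ = √(L² − r² sin²θ) = 0.044485 m.
|ω_rod| = r ω |cosθ| / √(L² − r² sin²θ) = 0.0147·239.2·0.63877/0.044485 = 50.501 rad/s.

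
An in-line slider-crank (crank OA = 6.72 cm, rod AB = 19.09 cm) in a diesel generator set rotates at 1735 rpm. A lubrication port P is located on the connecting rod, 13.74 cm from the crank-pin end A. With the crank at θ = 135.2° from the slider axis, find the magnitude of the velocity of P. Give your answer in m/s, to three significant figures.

7.42

ω = 181.7 rad/s.  Crank-pin speed |V_A| = rω = 12.209 m/s, perpendicular to OA.
Rod angle: sinφ = −(r/L) sinθ ⇒ φ = -14.362°; ω_rod = −rω cosθ/√(L²−r²sin²θ) = +46.846 rad/s.
V_P = V_A + ω_rod × AP, with AP = 0.1374 m along the rod.
Components: V_Px = −rω sinθ − a·ω_rod·sinφ = -7.0066 m/s;  V_Py = rω cosθ + a·ω_rod·cosφ = -2.428 m/s.
|V_P| = √(V_Px² + V_Py²) = 7.4154 m/s.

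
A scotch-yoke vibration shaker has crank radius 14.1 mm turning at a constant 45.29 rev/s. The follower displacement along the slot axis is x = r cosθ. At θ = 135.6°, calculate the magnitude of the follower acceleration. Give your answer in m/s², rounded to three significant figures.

816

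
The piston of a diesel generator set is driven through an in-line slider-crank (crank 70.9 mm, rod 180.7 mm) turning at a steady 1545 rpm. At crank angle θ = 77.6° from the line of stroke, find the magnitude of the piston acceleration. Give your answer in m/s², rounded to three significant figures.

311

ω = 2π·1545/60 = 161.8 rad/s
x(θ) = r cosθ + √(L² − r² sin²θ); with ω constant, a = ω²·d²x/dθ².
d²x/dθ² = −r cosθ − r²(cos2θ)/√u − r⁴ sin²2θ/(4u^{3/2}),  u = L² − r² sin²θ = 0.0278575 m².
Substituting r = 0.0709 m, L = 0.1807 m, θ = 77.6°: d²x/dθ² = +0.011876 m.
a = ω²·d²x/dθ² = (161.8)²·(+0.011876) = +310.88 m/s²;  |a| = 310.88 m/s².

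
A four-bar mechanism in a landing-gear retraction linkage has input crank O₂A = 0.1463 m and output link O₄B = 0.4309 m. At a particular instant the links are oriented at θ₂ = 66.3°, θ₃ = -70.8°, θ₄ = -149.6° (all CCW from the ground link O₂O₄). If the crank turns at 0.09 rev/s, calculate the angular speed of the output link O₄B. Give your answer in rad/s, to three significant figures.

ω₂ = 0.5655 rad/s (from 0.09 rev/s).
Differentiating the loop-closure r₂e^{iθ₂}+r₃e^{iθ₃}=r₁+r₄e^{iθ₄} gives r₂ω₂e^{iθ₂}+r₃ω₃e^{iθ₃}=r₄ω₄e^{iθ₄}.
Eliminating the other unknown: ω₄ = r₂ω₂ sin(θ₂−θ₃) / [r₄ sin(θ₄−θ₃)].
Numerator sine = +0.68072; denominator sine = -0.98096.
Result = 0.1463·0.5655·(+0.68072) / (0.4309·(-0.98096)) = -0.13323 rad/s; magnitude 0.13323 rad/s.

0.133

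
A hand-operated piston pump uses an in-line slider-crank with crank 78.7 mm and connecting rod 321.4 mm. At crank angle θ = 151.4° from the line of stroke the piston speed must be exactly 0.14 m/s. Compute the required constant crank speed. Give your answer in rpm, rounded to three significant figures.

45.3

For an in-line slider-crank, |v_piston| = rω|sinθ|·[1 + r cosθ/√(L² − r² sin²θ)].
With r = 0.0787 m, L = 0.3214 m, θ = 151.4°: the bracketed kinematic factor |dx/dθ| = 0.029518 m.
ω = v/|dx/dθ| = 0.14/0.029518 = 4.7429 rad/s.
N = 60ω/(2π) = 45.292 rpm.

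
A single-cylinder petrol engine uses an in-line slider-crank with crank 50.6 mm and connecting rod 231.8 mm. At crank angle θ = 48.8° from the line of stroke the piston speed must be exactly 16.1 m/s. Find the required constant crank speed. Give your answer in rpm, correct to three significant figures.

3520

For an in-line slider-crank, |v_piston| = rω|sinθ|·[1 + r cosθ/√(L² − r² sin²θ)].
With r = 0.0506 m, L = 0.2318 m, θ = 48.8°: the bracketed kinematic factor |dx/dθ| = 0.043622 m.
ω = v/|dx/dθ| = 16.1/0.043622 = 369.08 rad/s.
N = 60ω/(2π) = 3524.5 rpm.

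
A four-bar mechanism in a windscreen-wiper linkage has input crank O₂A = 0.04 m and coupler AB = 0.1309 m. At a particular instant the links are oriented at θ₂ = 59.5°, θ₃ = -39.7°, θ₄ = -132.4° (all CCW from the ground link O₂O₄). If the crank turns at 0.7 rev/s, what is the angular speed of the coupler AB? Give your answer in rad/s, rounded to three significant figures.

ω₂ = 4.398 rad/s (from 0.7 rev/s).
Differentiating the loop-closure r₂e^{iθ₂}+r₃e^{iθ₃}=r₁+r₄e^{iθ₄} gives r₂ω₂e^{iθ₂}+r₃ω₃e^{iθ₃}=r₄ω₄e^{iθ₄}.
Eliminating the other unknown: ω₃ = r₂ω₂ sin(θ₄−θ₂) / [r₃ sin(θ₃−θ₄)].
Numerator sine = +0.20620; denominator sine = +0.99889.
Result = 0.04·4.398·(+0.20620) / (0.1309·(+0.99889)) = +0.27745 rad/s; magnitude 0.27745 rad/s.

0.277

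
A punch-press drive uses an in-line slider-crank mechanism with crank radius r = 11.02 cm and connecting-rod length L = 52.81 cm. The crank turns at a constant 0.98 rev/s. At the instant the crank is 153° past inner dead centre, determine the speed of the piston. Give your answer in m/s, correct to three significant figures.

ω = 2π·0.98 = 6.158 rad/s
For an in-line slider-crank, x = r cosθ + √(L² − r² sin²θ), so v = −rω sinθ·[1 + r cosθ/√(L² − r² sin²θ)].
With r = 0.1102 m, L = 0.5281 m, θ = 153°: √(L² − r² sin²θ) = 0.52572 m.
v = −0.1102·6.158·0.45399·[1 + 0.1102·-0.89101/0.52572] = -0.25052 m/s.
|v| = 0.25052 m/s.

0.251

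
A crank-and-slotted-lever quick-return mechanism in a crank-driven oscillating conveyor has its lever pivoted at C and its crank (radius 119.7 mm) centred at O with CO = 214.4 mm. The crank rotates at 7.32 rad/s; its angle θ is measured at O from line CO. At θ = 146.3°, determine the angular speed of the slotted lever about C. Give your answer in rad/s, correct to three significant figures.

ω = 7.32 rad/s
Crank pin A relative to C: A = (d + r cosθ, r sinθ); lever angle φ = atan2(r sinθ, d + r cosθ).
Differentiating tanφ: φ̇ = rω(d cosθ + r)/(d² + r² + 2dr cosθ).
d² + r² + 2dr cosθ = |CA|² = 0.0175934 m²;  d cosθ + r = -0.058671 m.
|ω_lever| = |0.1197·7.32·-0.058671| / 0.0175934 = 2.922 rad/s.

2.92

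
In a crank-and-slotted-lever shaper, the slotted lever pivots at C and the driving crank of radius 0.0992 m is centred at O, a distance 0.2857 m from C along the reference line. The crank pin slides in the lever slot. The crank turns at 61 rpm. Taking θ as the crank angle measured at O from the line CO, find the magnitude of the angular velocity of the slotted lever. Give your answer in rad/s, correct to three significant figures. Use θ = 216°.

ω = 6.388 rad/s (from 61 rpm).
Crank pin A relative to C: A = (d + r cosθ, r sinθ); lever angle φ = atan2(r sinθ, d + r cosθ).
Differentiating tanφ: φ̇ = rω(d cosθ + r)/(d² + r² + 2dr cosθ).
d² + r² + 2dr cosθ = |CA|² = 0.0456077 m²;  d cosθ + r = -0.13194 m.
|ω_lever| = |0.0992·6.388·-0.13194| / 0.0456077 = 1.8331 rad/s.

1.83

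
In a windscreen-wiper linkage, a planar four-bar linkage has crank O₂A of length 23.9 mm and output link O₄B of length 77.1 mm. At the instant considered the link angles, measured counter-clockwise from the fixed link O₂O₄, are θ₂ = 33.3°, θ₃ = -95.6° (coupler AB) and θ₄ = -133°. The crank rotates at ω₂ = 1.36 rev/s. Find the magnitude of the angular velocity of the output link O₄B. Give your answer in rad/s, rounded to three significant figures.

ω₂ = 8.545 rad/s (from 1.36 rev/s).
Differentiating the loop-closure r₂e^{iθ₂}+r₃e^{iθ₃}=r₁+r₄e^{iθ₄} gives r₂ω₂e^{iθ₂}+r₃ω₃e^{iθ₃}=r₄ω₄e^{iθ₄}.
Eliminating the other unknown: ω₄ = r₂ω₂ sin(θ₂−θ₃) / [r₄ sin(θ₄−θ₃)].
Numerator sine = +0.77824; denominator sine = -0.60738.
Result = 0.0239·8.545·(+0.77824) / (0.0771·(-0.60738)) = -3.3941 rad/s; magnitude 3.3941 rad/s.

3.39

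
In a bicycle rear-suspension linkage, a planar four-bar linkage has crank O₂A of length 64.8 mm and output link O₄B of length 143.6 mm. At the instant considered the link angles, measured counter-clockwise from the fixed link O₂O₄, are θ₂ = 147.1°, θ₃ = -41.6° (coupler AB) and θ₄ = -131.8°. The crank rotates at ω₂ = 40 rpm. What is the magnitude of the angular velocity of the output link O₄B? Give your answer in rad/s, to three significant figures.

ω₂ = 4.189 rad/s (from 40 rpm).
Differentiating the loop-closure r₂e^{iθ₂}+r₃e^{iθ₃}=r₁+r₄e^{iθ₄} gives r₂ω₂e^{iθ₂}+r₃ω₃e^{iθ₃}=r₄ω₄e^{iθ₄}.
Eliminating the other unknown: ω₄ = r₂ω₂ sin(θ₂−θ₃) / [r₄ sin(θ₄−θ₃)].
Numerator sine = -0.15126; denominator sine = -0.99999.
Result = 0.0648·4.189·(-0.15126) / (0.1436·(-0.99999)) = +0.28592 rad/s; magnitude 0.28592 rad/s.

0.286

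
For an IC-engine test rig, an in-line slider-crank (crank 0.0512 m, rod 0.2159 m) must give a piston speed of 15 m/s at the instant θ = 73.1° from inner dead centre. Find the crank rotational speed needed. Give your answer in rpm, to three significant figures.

2730

For an in-line slider-crank, |v_piston| = rω|sinθ|·[1 + r cosθ/√(L² − r² sin²θ)].
With r = 0.0512 m, L = 0.2159 m, θ = 73.1°: the bracketed kinematic factor |dx/dθ| = 0.052457 m.
ω = v/|dx/dθ| = 15/0.052457 = 285.95 rad/s.
N = 60ω/(2π) = 2730.6 rpm.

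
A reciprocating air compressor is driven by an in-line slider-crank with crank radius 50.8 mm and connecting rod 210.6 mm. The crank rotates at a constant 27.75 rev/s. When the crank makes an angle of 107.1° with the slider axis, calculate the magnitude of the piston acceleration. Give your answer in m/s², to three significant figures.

ω = 2π·27.8 = 174.4 rad/s
x(θ) = r cosθ + √(L² − r² sin²θ); with ω constant, a = ω²·d²x/dθ².
d²x/dθ² = −r cosθ − r²(cos2θ)/√u − r⁴ sin²2θ/(4u^{3/2}),  u = L² − r² sin²θ = 0.0419948 m².
Substituting r = 0.0508 m, L = 0.2106 m, θ = 107.1°: d²x/dθ² = +0.025292 m.
a = ω²·d²x/dθ² = (174.4)²·(+0.025292) = +768.88 m/s²;  |a| = 768.88 m/s².

769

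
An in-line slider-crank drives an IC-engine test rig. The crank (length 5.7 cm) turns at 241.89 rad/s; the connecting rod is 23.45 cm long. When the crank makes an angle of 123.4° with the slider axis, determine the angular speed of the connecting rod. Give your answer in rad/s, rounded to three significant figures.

ω = 241.9 rad/s
The rod makes angle φ with the slider axis where L sinφ = r sinθ; differentiating, L cosφ·φ̇ = r ω cosθ.
L cosφ = √(L² − r² sin²θ) = 0.22962 m.
|ω_rod| = r ω |cosθ| / √(L² − r² sin²θ) = 0.057·241.9·0.55048/0.22962 = 33.054 rad/s.

33.1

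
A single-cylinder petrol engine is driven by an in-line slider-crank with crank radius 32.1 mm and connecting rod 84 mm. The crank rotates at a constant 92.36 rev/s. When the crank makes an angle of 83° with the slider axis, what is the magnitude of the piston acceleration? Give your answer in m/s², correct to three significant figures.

ω = 2π·92.4 = 580.3 rad/s
x(θ) = r cosθ + √(L² − r² sin²θ); with ω constant, a = ω²·d²x/dθ².
d²x/dθ² = −r cosθ − r²(cos2θ)/√u − r⁴ sin²2θ/(4u^{3/2}),  u = L² − r² sin²θ = 0.00604089 m².
Substituting r = 0.0321 m, L = 0.084 m, θ = 83°: d²x/dθ² = +0.0089185 m.
a = ω²·d²x/dθ² = (580.3)²·(+0.0089185) = +3003.5 m/s²;  |a| = 3003.5 m/s².

3000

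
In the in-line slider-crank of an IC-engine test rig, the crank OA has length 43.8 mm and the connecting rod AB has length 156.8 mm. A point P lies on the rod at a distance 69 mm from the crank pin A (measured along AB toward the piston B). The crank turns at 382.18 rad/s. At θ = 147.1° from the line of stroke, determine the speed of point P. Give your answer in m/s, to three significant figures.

ω = 382.2 rad/s.  Crank-pin speed |V_A| = rω = 16.739 m/s, perpendicular to OA.
Rod angle: sinφ = −(r/L) sinθ ⇒ φ = -8.727°; ω_rod = −rω cosθ/√(L²−r²sin²θ) = +90.685 rad/s.
V_P = V_A + ω_rod × AP, with AP = 0.069 m along the rod.
Components: V_Px = −rω sinθ − a·ω_rod·sinφ = -8.1431 m/s;  V_Py = rω cosθ + a·ω_rod·cosφ = -7.87 m/s.
|V_P| = √(V_Px² + V_Py²) = 11.325 m/s.

11.3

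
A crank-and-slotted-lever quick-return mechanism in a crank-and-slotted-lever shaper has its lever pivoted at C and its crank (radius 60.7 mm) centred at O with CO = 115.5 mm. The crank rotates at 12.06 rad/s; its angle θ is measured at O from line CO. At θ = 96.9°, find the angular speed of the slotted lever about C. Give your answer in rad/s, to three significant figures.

2.23

ω = 12.06 rad/s
Crank pin A relative to C: A = (d + r cosθ, r sinθ); lever angle φ = atan2(r sinθ, d + r cosθ).
Differentiating tanφ: φ̇ = rω(d cosθ + r)/(d² + r² + 2dr cosθ).
d² + r² + 2dr cosθ = |CA|² = 0.0153402 m²;  d cosθ + r = +0.046824 m.
|ω_lever| = |0.0607·12.06·+0.046824| / 0.0153402 = 2.2345 rad/s.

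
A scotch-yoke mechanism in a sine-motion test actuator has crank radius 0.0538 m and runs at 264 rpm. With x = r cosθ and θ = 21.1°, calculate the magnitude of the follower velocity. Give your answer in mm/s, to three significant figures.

535

ω = 27.65 rad/s (from 264 rpm).
x = r cosθ ⇒ ẋ = −rω sinθ.
|v| = rω|sinθ| = 0.0538·27.65·|sin 21.1°| = 0.53544 m/s = 535.44 mm/s.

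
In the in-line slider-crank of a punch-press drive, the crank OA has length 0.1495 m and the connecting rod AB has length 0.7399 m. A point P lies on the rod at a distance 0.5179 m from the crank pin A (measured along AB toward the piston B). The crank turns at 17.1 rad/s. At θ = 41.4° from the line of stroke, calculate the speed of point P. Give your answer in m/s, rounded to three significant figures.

ω = 17.1 rad/s.  Crank-pin speed |V_A| = rω = 2.5564 m/s, perpendicular to OA.
Rod angle: sinφ = −(r/L) sinθ ⇒ φ = -7.679°; ω_rod = −rω cosθ/√(L²−r²sin²θ) = -2.6152 rad/s.
V_P = V_A + ω_rod × AP, with AP = 0.5179 m along the rod.
Components: V_Px = −rω sinθ − a·ω_rod·sinφ = -1.8716 m/s;  V_Py = rω cosθ + a·ω_rod·cosφ = +0.57536 m/s.
|V_P| = √(V_Px² + V_Py²) = 1.958 m/s.

1.96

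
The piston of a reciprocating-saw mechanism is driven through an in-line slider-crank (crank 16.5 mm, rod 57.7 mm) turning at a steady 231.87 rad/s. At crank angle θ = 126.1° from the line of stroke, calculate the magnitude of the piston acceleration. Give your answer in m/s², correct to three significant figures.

597

ω = 231.9 rad/s
x(θ) = r cosθ + √(L² − r² sin²θ); with ω constant, a = ω²·d²x/dθ².
d²x/dθ² = −r cosθ − r²(cos2θ)/√u − r⁴ sin²2θ/(4u^{3/2}),  u = L² − r² sin²θ = 0.00315155 m².
Substituting r = 0.0165 m, L = 0.0577 m, θ = 126.1°: d²x/dθ² = +0.011109 m.
a = ω²·d²x/dθ² = (231.9)²·(+0.011109) = +597.28 m/s²;  |a| = 597.28 m/s².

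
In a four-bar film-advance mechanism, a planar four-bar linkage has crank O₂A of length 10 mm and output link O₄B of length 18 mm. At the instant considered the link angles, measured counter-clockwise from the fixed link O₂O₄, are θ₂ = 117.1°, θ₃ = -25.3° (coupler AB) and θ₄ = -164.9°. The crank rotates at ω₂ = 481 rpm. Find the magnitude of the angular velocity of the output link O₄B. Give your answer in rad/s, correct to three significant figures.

26.3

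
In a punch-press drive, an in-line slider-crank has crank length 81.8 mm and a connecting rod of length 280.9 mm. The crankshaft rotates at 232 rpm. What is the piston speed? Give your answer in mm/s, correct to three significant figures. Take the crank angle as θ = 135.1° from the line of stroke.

ω = 2π·232/60 = 24.29 rad/s
For an in-line slider-crank, x = r cosθ + √(L² − r² sin²θ), so v = −rω sinθ·[1 + r cosθ/√(L² − r² sin²θ)].
With r = 0.0818 m, L = 0.2809 m, θ = 135.1°: √(L² − r² sin²θ) = 0.2749 m.
v = −0.0818·24.29·0.70587·[1 + 0.0818·-0.70834/0.2749] = -1.1071 m/s.
|v| = 1.1071 m/s = 1107.1 mm/s.

1110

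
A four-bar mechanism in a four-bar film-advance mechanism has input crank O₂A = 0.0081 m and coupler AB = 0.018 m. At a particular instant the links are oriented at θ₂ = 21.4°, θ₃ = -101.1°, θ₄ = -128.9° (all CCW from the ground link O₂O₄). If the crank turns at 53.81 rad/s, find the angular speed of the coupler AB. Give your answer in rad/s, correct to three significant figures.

25.7

ω₂ = 53.81 rad/s
Differentiating the loop-closure r₂e^{iθ₂}+r₃e^{iθ₃}=r₁+r₄e^{iθ₄} gives r₂ω₂e^{iθ₂}+r₃ω₃e^{iθ₃}=r₄ω₄e^{iθ₄}.
Eliminating the other unknown: ω₃ = r₂ω₂ sin(θ₄−θ₂) / [r₃ sin(θ₃−θ₄)].
Numerator sine = -0.49546; denominator sine = +0.46639.
Result = 0.0081·53.81·(-0.49546) / (0.018·(+0.46639)) = -25.724 rad/s; magnitude 25.724 rad/s.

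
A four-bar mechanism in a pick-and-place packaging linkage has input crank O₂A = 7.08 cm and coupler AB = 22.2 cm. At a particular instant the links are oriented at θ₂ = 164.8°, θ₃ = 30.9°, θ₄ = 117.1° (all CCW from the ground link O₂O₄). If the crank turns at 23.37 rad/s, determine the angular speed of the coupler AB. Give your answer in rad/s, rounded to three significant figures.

5.52

ω₂ = 23.37 rad/s
Differentiating the loop-closure r₂e^{iθ₂}+r₃e^{iθ₃}=r₁+r₄e^{iθ₄} gives r₂ω₂e^{iθ₂}+r₃ω₃e^{iθ₃}=r₄ω₄e^{iθ₄}.
Eliminating the other unknown: ω₃ = r₂ω₂ sin(θ₄−θ₂) / [r₃ sin(θ₃−θ₄)].
Numerator sine = -0.73963; denominator sine = -0.99780.
Result = 0.0708·23.37·(-0.73963) / (0.222·(-0.99780)) = +5.5247 rad/s; magnitude 5.5247 rad/s.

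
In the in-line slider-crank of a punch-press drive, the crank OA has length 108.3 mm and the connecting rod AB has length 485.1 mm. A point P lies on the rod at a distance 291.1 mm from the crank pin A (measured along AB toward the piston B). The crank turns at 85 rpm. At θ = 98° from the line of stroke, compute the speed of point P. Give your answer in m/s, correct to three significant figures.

ω = 8.901 rad/s.  Crank-pin speed |V_A| = rω = 0.964 m/s, perpendicular to OA.
Rod angle: sinφ = −(r/L) sinθ ⇒ φ = -12.772°; ω_rod = −rω cosθ/√(L²−r²sin²θ) = +0.28358 rad/s.
V_P = V_A + ω_rod × AP, with AP = 0.2911 m along the rod.
Components: V_Px = −rω sinθ − a·ω_rod·sinφ = -0.93637 m/s;  V_Py = rω cosθ + a·ω_rod·cosφ = -0.053654 m/s.
|V_P| = √(V_Px² + V_Py²) = 0.9379 m/s.

0.938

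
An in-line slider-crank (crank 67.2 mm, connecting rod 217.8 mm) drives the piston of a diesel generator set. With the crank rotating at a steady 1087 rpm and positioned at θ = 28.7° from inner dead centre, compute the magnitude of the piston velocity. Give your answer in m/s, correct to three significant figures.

ω = 2π·1087/60 = 113.8 rad/s
For an in-line slider-crank, x = r cosθ + √(L² − r² sin²θ), so v = −rω sinθ·[1 + r cosθ/√(L² − r² sin²θ)].
With r = 0.0672 m, L = 0.2178 m, θ = 28.7°: √(L² − r² sin²θ) = 0.2154 m.
v = −0.0672·113.8·0.48022·[1 + 0.0672·0.87715/0.2154] = -4.6787 m/s.
|v| = 4.6787 m/s.

4.68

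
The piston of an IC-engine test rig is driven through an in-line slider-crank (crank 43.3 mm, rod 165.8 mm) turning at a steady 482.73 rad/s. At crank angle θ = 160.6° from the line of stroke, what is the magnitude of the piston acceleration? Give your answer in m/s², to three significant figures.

ω = 482.7 rad/s
x(θ) = r cosθ + √(L² − r² sin²θ); with ω constant, a = ω²·d²x/dθ².
d²x/dθ² = −r cosθ − r²(cos2θ)/√u − r⁴ sin²2θ/(4u^{3/2}),  u = L² − r² sin²θ = 0.0272828 m².
Substituting r = 0.0433 m, L = 0.1658 m, θ = 160.6°: d²x/dθ² = +0.031919 m.
a = ω²·d²x/dθ² = (482.7)²·(+0.031919) = +7438 m/s²;  |a| = 7438 m/s².

7440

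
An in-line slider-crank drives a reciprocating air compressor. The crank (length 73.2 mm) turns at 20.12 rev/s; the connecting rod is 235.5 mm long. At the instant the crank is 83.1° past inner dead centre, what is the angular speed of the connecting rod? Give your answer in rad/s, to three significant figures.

ω = 126.4 rad/s (converted from 20.12 rev/s).
The rod makes angle φ with the slider axis where L sinφ = r sinθ; differentiating, L cosφ·φ̇ = r ω cosθ.
L cosφ = √(L² − r² sin²θ) = 0.22401 m.
|ω_rod| = r ω |cosθ| / √(L² − r² sin²θ) = 0.0732·126.4·0.12014/0.22401 = 4.9629 rad/s.

4.96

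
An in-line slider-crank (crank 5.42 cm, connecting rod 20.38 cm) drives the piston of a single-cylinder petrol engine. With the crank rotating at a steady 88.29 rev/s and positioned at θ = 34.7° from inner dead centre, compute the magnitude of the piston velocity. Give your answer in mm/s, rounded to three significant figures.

20900

ω = 2π·88.3 = 554.7 rad/s
For an in-line slider-crank, x = r cosθ + √(L² − r² sin²θ), so v = −rω sinθ·[1 + r cosθ/√(L² − r² sin²θ)].
With r = 0.0542 m, L = 0.2038 m, θ = 34.7°: √(L² − r² sin²θ) = 0.20145 m.
v = −0.0542·554.7·0.56928·[1 + 0.0542·0.82214/0.20145] = -20.903 m/s.
|v| = 20.903 m/s = 20903 mm/s.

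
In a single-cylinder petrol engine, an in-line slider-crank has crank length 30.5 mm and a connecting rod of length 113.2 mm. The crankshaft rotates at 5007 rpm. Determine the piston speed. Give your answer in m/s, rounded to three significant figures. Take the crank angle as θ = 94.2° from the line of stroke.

15.6

ω = 2π·5007/60 = 524.3 rad/s
For an in-line slider-crank, x = r cosθ + √(L² − r² sin²θ), so v = −rω sinθ·[1 + r cosθ/√(L² − r² sin²θ)].
With r = 0.0305 m, L = 0.1132 m, θ = 94.2°: √(L² − r² sin²θ) = 0.10904 m.
v = −0.0305·524.3·0.99731·[1 + 0.0305·-0.07324/0.10904] = -15.622 m/s.
|v| = 15.622 m/s.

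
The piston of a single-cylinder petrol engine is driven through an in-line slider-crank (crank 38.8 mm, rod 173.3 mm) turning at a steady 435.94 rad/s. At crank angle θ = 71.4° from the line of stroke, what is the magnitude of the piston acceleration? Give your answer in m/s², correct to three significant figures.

1010

ω = 435.9 rad/s
x(θ) = r cosθ + √(L² − r² sin²θ); with ω constant, a = ω²·d²x/dθ².
d²x/dθ² = −r cosθ − r²(cos2θ)/√u − r⁴ sin²2θ/(4u^{3/2}),  u = L² − r² sin²θ = 0.0286806 m².
Substituting r = 0.0388 m, L = 0.1733 m, θ = 71.4°: d²x/dθ² = -0.0053376 m.
a = ω²·d²x/dθ² = (435.9)²·(-0.0053376) = -1014.4 m/s²;  |a| = 1014.4 m/s².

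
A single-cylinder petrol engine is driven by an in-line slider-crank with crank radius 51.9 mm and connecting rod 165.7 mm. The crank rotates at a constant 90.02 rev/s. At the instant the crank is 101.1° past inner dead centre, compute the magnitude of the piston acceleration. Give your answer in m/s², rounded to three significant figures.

ω = 2π·90 = 565.6 rad/s
x(θ) = r cosθ + √(L² − r² sin²θ); with ω constant, a = ω²·d²x/dθ².
d²x/dθ² = −r cosθ − r²(cos2θ)/√u − r⁴ sin²2θ/(4u^{3/2}),  u = L² − r² sin²θ = 0.0248627 m².
Substituting r = 0.0519 m, L = 0.1657 m, θ = 101.1°: d²x/dθ² = +0.025742 m.
a = ω²·d²x/dθ² = (565.6)²·(+0.025742) = +8235.4 m/s²;  |a| = 8235.4 m/s².

8240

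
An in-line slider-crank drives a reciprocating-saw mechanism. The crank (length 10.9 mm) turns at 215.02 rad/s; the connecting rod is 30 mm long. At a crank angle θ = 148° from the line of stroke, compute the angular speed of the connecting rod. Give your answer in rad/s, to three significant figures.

67.5

ω = 215 rad/s
The rod makes angle φ with the slider axis where L sinφ = r sinθ; differentiating, L cosφ·φ̇ = r ω cosθ.
L cosφ = √(L² − r² sin²θ) = 0.029439 m.
|ω_rod| = r ω |cosθ| / √(L² − r² sin²θ) = 0.0109·215·0.84805/0.029439 = 67.516 rad/s.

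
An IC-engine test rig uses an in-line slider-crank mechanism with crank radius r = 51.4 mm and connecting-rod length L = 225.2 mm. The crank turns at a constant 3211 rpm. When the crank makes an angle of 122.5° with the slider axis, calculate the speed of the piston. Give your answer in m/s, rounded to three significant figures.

12.8

ω = 2π·3211/60 = 336.3 rad/s
For an in-line slider-crank, x = r cosθ + √(L² − r² sin²θ), so v = −rω sinθ·[1 + r cosθ/√(L² − r² sin²θ)].
With r = 0.0514 m, L = 0.2252 m, θ = 122.5°: √(L² − r² sin²θ) = 0.22099 m.
v = −0.0514·336.3·0.84339·[1 + 0.0514·-0.53730/0.22099] = -12.755 m/s.
|v| = 12.755 m/s.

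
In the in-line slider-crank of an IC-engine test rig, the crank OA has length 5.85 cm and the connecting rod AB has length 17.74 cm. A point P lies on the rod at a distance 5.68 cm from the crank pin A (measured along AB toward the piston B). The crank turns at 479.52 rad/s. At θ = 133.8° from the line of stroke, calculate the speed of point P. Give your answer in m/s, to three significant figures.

ω = 479.5 rad/s.  Crank-pin speed |V_A| = rω = 28.052 m/s, perpendicular to OA.
Rod angle: sinφ = −(r/L) sinθ ⇒ φ = -13.769°; ω_rod = −rω cosθ/√(L²−r²sin²θ) = +112.69 rad/s.
V_P = V_A + ω_rod × AP, with AP = 0.0568 m along the rod.
Components: V_Px = −rω sinθ − a·ω_rod·sinφ = -18.723 m/s;  V_Py = rω cosθ + a·ω_rod·cosφ = -13.199 m/s.
|V_P| = √(V_Px² + V_Py²) = 22.908 m/s.

22.9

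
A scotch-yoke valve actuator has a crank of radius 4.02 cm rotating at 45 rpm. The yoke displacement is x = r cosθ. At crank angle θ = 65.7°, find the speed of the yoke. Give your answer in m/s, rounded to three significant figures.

0.173

ω = 4.712 rad/s (from 45 rpm).
x = r cosθ ⇒ ẋ = −rω sinθ.
|v| = rω|sinθ| = 0.0402·4.712·|sin 65.7°| = 0.17265 m/s.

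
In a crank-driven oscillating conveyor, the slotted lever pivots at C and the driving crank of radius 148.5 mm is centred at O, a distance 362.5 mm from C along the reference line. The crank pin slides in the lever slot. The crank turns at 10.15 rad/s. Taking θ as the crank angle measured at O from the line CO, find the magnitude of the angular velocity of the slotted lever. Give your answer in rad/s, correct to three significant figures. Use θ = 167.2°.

ω = 10.15 rad/s
Crank pin A relative to C: A = (d + r cosθ, r sinθ); lever angle φ = atan2(r sinθ, d + r cosθ).
Differentiating tanφ: φ̇ = rω(d cosθ + r)/(d² + r² + 2dr cosθ).
d² + r² + 2dr cosθ = |CA|² = 0.0484715 m²;  d cosθ + r = -0.20499 m.
|ω_lever| = |0.1485·10.15·-0.20499| / 0.0484715 = 6.3744 rad/s.

6.37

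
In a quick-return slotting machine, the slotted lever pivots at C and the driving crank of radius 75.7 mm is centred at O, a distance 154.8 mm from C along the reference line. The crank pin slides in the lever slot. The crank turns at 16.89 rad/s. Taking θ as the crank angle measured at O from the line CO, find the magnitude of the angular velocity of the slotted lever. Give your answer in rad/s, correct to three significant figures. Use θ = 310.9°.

ω = 16.89 rad/s
Crank pin A relative to C: A = (d + r cosθ, r sinθ); lever angle φ = atan2(r sinθ, d + r cosθ).
Differentiating tanφ: φ̇ = rω(d cosθ + r)/(d² + r² + 2dr cosθ).
d² + r² + 2dr cosθ = |CA|² = 0.0450385 m²;  d cosθ + r = +0.17705 m.
|ω_lever| = |0.0757·16.89·+0.17705| / 0.0450385 = 5.0263 rad/s.

5.03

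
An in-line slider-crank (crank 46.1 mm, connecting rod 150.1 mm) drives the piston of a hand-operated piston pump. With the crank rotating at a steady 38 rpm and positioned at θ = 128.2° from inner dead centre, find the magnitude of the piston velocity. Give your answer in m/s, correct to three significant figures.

ω = 2π·38/60 = 3.979 rad/s
For an in-line slider-crank, x = r cosθ + √(L² − r² sin²θ), so v = −rω sinθ·[1 + r cosθ/√(L² − r² sin²θ)].
With r = 0.0461 m, L = 0.1501 m, θ = 128.2°: √(L² − r² sin²θ) = 0.14566 m.
v = −0.0461·3.979·0.78586·[1 + 0.0461·-0.61841/0.14566] = -0.11595 m/s.
|v| = 0.11595 m/s.

0.116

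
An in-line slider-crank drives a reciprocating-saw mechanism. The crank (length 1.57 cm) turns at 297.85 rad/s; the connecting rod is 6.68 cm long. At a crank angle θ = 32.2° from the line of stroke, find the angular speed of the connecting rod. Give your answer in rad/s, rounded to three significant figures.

ω = 297.9 rad/s
The rod makes angle φ with the slider axis where L sinφ = r sinθ; differentiating, L cosφ·φ̇ = r ω cosθ.
L cosφ = √(L² − r² sin²θ) = 0.066274 m.
|ω_rod| = r ω |cosθ| / √(L² − r² sin²θ) = 0.0157·297.9·0.84619/0.066274 = 59.707 rad/s.

59.7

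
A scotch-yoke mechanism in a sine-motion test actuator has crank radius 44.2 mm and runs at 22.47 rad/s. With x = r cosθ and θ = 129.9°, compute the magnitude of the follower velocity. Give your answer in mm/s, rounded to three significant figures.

762

ω = 22.47 rad/s
x = r cosθ ⇒ ẋ = −rω sinθ.
|v| = rω|sinθ| = 0.0442·22.47·|sin 129.9°| = 0.76193 m/s = 761.93 mm/s.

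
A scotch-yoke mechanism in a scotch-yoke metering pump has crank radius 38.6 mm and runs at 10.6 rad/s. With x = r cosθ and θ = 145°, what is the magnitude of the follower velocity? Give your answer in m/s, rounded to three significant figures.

ω = 10.6 rad/s
x = r cosθ ⇒ ẋ = −rω sinθ.
|v| = rω|sinθ| = 0.0386·10.6·|sin 145°| = 0.23468 m/s.

0.235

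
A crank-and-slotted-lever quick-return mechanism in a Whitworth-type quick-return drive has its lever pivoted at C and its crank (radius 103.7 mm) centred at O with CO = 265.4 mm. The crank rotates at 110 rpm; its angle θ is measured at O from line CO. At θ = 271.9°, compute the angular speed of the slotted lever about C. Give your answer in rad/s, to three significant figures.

1.62

ω = 11.52 rad/s (from 110 rpm).
Crank pin A relative to C: A = (d + r cosθ, r sinθ); lever angle φ = atan2(r sinθ, d + r cosθ).
Differentiating tanφ: φ̇ = rω(d cosθ + r)/(d² + r² + 2dr cosθ).
d² + r² + 2dr cosθ = |CA|² = 0.0830158 m²;  d cosθ + r = +0.1125 m.
|ω_lever| = |0.1037·11.52·+0.1125| / 0.0830158 = 1.6188 rad/s.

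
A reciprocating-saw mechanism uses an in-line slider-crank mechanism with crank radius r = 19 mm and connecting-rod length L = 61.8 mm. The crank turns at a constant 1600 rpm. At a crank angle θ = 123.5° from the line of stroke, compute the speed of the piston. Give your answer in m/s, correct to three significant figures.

ω = 2π·1600/60 = 167.6 rad/s
For an in-line slider-crank, x = r cosθ + √(L² − r² sin²θ), so v = −rω sinθ·[1 + r cosθ/√(L² − r² sin²θ)].
With r = 0.019 m, L = 0.0618 m, θ = 123.5°: √(L² − r² sin²θ) = 0.059735 m.
v = −0.019·167.6·0.83389·[1 + 0.019·-0.55194/0.059735] = -2.1886 m/s.
|v| = 2.1886 m/s.

2.19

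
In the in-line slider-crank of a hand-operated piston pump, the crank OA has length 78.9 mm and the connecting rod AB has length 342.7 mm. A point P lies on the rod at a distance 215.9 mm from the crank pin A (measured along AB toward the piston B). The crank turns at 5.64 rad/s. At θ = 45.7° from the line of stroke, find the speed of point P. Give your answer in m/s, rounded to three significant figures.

0.370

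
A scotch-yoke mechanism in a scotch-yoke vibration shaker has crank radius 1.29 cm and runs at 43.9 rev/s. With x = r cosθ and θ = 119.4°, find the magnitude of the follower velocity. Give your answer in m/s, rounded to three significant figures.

3.10

ω = 275.8 rad/s (from 43.9 rev/s).
x = r cosθ ⇒ ẋ = −rω sinθ.
|v| = rω|sinθ| = 0.0129·275.8·|sin 119.4°| = 3.1 m/s.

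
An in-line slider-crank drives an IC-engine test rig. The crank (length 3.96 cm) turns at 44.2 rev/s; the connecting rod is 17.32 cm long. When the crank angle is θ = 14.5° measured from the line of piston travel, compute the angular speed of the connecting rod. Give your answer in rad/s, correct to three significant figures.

61.6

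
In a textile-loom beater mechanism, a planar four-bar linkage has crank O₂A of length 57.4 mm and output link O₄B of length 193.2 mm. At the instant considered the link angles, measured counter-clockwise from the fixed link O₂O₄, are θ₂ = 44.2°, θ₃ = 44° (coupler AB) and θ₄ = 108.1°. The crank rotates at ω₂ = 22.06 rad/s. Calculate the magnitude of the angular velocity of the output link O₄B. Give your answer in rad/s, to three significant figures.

0.0254

ω₂ = 22.06 rad/s
Differentiating the loop-closure r₂e^{iθ₂}+r₃e^{iθ₃}=r₁+r₄e^{iθ₄} gives r₂ω₂e^{iθ₂}+r₃ω₃e^{iθ₃}=r₄ω₄e^{iθ₄}.
Eliminating the other unknown: ω₄ = r₂ω₂ sin(θ₂−θ₃) / [r₄ sin(θ₄−θ₃)].
Numerator sine = +0.00349; denominator sine = +0.89956.
Result = 0.0574·22.06·(+0.00349) / (0.1932·(+0.89956)) = +0.025432 rad/s; magnitude 0.025432 rad/s.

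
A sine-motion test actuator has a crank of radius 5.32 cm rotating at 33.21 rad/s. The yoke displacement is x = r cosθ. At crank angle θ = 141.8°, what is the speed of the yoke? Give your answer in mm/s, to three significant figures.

ω = 33.21 rad/s
x = r cosθ ⇒ ẋ = −rω sinθ.
|v| = rω|sinθ| = 0.0532·33.21·|sin 141.8°| = 1.0926 m/s = 1092.6 mm/s.

1090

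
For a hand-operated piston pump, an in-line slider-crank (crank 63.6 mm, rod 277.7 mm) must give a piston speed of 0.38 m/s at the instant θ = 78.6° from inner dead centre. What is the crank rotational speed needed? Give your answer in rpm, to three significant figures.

55.6

For an in-line slider-crank, |v_piston| = rω|sinθ|·[1 + r cosθ/√(L² − r² sin²θ)].
With r = 0.0636 m, L = 0.2777 m, θ = 78.6°: the bracketed kinematic factor |dx/dθ| = 0.065241 m.
ω = v/|dx/dθ| = 0.38/0.065241 = 5.8245 rad/s.
N = 60ω/(2π) = 55.62 rpm.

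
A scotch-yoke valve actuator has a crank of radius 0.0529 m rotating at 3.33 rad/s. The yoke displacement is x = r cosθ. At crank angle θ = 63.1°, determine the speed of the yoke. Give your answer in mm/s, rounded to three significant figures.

ω = 3.33 rad/s
x = r cosθ ⇒ ẋ = −rω sinθ.
|v| = rω|sinθ| = 0.0529·3.33·|sin 63.1°| = 0.1571 m/s = 157.1 mm/s.

157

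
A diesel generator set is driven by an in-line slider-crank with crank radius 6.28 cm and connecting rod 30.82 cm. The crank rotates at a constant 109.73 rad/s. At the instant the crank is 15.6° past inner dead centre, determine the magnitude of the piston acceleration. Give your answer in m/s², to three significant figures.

861

ω = 109.7 rad/s
x(θ) = r cosθ + √(L² − r² sin²θ); with ω constant, a = ω²·d²x/dθ².
d²x/dθ² = −r cosθ − r²(cos2θ)/√u − r⁴ sin²2θ/(4u^{3/2}),  u = L² − r² sin²θ = 0.094702 m².
Substituting r = 0.0628 m, L = 0.3082 m, θ = 15.6°: d²x/dθ² = -0.071484 m.
a = ω²·d²x/dθ² = (109.7)²·(-0.071484) = -860.72 m/s²;  |a| = 860.72 m/s².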